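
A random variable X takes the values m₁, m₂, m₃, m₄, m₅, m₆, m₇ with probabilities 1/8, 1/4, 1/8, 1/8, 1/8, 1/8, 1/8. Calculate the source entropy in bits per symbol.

2.75 bits

Each probability is a power of 1/2, so log₂(1/p) is an integer.
H = Σ p·log₂(1/p) = 1/8·3 + 1/4·2 + 1/8·3 + 1/8·3 + 1/8·3 + 1/8·3 + 1/8·3 = 2.75 bits.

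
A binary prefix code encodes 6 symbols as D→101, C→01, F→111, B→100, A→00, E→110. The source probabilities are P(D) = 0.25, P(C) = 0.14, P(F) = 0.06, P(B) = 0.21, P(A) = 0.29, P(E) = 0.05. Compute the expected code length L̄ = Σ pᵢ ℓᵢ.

2.57 bits/symbol

L̄ = Σ pᵢ·ℓᵢ = 0.25·3 + 0.14·2 + 0.06·3 + 0.21·3 + 0.29·2 + 0.05·3 = 2.57 bits/symbol.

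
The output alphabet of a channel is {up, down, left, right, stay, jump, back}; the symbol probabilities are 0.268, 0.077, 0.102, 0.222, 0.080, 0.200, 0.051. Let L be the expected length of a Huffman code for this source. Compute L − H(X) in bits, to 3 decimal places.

0.033 bits

Entropy H = −Σ p log₂ p ≈ 2.5868 bits.
Huffman merges: 51/1000+77/1000→16/125; 2/25+51/500→91/500; 16/125+91/500→31/100; 1/5+111/500→211/500; 67/250+31/100→289/500; 211/500+289/500→1. L = 131/50 ≈ 2.6200.
L − H = 2.6200 − 2.5868 = 0.033 bits.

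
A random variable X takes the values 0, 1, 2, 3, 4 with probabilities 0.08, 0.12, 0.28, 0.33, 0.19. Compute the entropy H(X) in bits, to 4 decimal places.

H = −Σ pᵢ log₂ pᵢ.
−0.08·log₂(0.08) = 0.2915
−0.12·log₂(0.12) = 0.3671
−0.28·log₂(0.28) = 0.5142
−0.33·log₂(0.33) = 0.5278
−0.19·log₂(0.19) = 0.4552
Sum ≈ 2.1558 → 2.1558 bits.

2.1558 bits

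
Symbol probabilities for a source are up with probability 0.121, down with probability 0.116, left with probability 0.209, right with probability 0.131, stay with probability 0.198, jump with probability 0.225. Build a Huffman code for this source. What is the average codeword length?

Repeatedly combine the two least-probable nodes; the expected code length is the sum of the merged weights.
merge 29/250 + 121/1000 → 237/1000
merge 131/1000 + 99/500 → 329/1000
merge 209/1000 + 9/40 → 217/500
merge 237/1000 + 329/1000 → 283/500
merge 217/500 + 283/500 → 1
L = 237/1000 + 329/1000 + 217/500 + 283/500 + 1 = 1283/500 = 2.566 bits/symbol.

2.566 bits/symbol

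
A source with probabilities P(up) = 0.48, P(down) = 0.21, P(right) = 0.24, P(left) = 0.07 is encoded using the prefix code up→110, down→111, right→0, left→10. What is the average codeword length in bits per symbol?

L̄ = Σ pᵢ·ℓᵢ = 0.48·3 + 0.21·3 + 0.24·1 + 0.07·2 = 2.45 bits/symbol.

2.45 bits/symbol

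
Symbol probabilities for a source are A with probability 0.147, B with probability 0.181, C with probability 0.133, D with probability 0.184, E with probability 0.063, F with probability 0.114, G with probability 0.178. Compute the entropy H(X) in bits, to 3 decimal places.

2.741 bits

H = −Σ pᵢ log₂ pᵢ.
−0.147·log₂(0.147) = 0.4066
−0.181·log₂(0.181) = 0.4463
−0.133·log₂(0.133) = 0.3871
−0.184·log₂(0.184) = 0.4494
−0.063·log₂(0.063) = 0.2513
−0.114·log₂(0.114) = 0.3571
−0.178·log₂(0.178) = 0.4432
Sum ≈ 2.7411 → 2.741 bits.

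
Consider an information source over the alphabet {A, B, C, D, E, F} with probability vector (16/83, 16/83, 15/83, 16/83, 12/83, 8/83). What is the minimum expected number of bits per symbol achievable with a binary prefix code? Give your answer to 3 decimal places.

2.614 bits/symbol

Repeatedly combine the two least-probable nodes; the expected code length is the sum of the merged weights.
merge 8/83 + 12/83 → 20/83
merge 15/83 + 16/83 → 31/83
merge 16/83 + 16/83 → 32/83
merge 20/83 + 31/83 → 51/83
merge 32/83 + 51/83 → 1
L = 20/83 + 31/83 + 32/83 + 51/83 + 1 = 217/83 ≈ 2.614 bits/symbol.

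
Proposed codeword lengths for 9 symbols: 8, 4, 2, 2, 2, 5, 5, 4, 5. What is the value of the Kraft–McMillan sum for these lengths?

With common denominator 2^8 = 256: Σ 2^(−ℓᵢ) = 1/256 + 16/256 + 64/256 + 64/256 + 64/256 + 8/256 + 8/256 + 16/256 + 8/256 = 249/256 = 0.97265625.

0.97265625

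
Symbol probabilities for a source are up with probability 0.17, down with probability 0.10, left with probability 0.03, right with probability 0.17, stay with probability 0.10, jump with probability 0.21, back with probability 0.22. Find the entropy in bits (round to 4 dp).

2.6387 bits

H = −Σ pᵢ log₂ pᵢ.
−0.17·log₂(0.17) = 0.4346
−0.10·log₂(0.10) = 0.3322
−0.03·log₂(0.03) = 0.1518
−0.17·log₂(0.17) = 0.4346
−0.10·log₂(0.10) = 0.3322
−0.21·log₂(0.21) = 0.4728
−0.22·log₂(0.22) = 0.4806
Sum ≈ 2.6387 → 2.6387 bits.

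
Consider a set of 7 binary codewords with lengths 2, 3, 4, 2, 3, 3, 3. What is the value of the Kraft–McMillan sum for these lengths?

1.0625

With common denominator 2^4 = 16: Σ 2^(−ℓᵢ) = 4/16 + 2/16 + 1/16 + 4/16 + 2/16 + 2/16 + 2/16 = 17/16 = 1.0625.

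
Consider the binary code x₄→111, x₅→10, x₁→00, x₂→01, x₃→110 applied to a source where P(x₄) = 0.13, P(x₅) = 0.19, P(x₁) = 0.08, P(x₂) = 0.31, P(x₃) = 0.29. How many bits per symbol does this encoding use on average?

2.42 bits/symbol

L̄ = Σ pᵢ·ℓᵢ = 0.13·3 + 0.19·2 + 0.08·2 + 0.31·2 + 0.29·3 = 2.42 bits/symbol.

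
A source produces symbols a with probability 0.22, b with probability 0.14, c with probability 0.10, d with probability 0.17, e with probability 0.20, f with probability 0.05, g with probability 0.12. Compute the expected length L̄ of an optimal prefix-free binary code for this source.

Repeatedly combine the two least-probable nodes; the expected code length is the sum of the merged weights.
merge 1/20 + 1/10 → 3/20
merge 3/25 + 7/50 → 13/50
merge 3/20 + 17/100 → 8/25
merge 1/5 + 11/50 → 21/50
merge 13/50 + 8/25 → 29/50
merge 21/50 + 29/50 → 1
L = 3/20 + 13/50 + 8/25 + 21/50 + 29/50 + 1 = 273/100 = 2.73 bits/symbol.

2.73 bits/symbol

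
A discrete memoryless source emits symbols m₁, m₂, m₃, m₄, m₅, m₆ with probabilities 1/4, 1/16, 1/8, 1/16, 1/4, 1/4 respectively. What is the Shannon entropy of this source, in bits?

2.375 bits

Each probability is a power of 1/2, so log₂(1/p) is an integer.
H = Σ p·log₂(1/p) = 1/4·2 + 1/16·4 + 1/8·3 + 1/16·4 + 1/4·2 + 1/4·2 = 2.375 bits.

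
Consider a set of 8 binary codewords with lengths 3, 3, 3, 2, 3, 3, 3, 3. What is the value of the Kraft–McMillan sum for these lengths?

With common denominator 2^3 = 8: Σ 2^(−ℓᵢ) = 1/8 + 1/8 + 1/8 + 2/8 + 1/8 + 1/8 + 1/8 + 1/8 = 9/8 = 1.125.

1.125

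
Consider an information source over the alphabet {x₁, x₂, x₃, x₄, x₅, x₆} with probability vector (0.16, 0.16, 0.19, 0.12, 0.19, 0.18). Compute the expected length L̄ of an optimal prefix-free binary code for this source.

Repeatedly combine the two least-probable nodes; the expected code length is the sum of the merged weights.
merge 3/25 + 4/25 → 7/25
merge 4/25 + 9/50 → 17/50
merge 19/100 + 19/100 → 19/50
merge 7/25 + 17/50 → 31/50
merge 19/50 + 31/50 → 1
L = 7/25 + 17/50 + 19/50 + 31/50 + 1 = 131/50 = 2.62 bits/symbol.

2.62 bits/symbol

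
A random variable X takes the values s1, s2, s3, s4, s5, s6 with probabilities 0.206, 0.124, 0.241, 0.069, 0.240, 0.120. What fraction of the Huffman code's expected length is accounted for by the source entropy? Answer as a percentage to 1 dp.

Entropy H = −Σ p log₂ p ≈ 2.4651 bits.
Huffman merges: 69/1000+3/25→189/1000; 31/250+189/1000→313/1000; 103/500+6/25→223/500; 241/1000+313/1000→277/500; 223/500+277/500→1. L = 1251/500 ≈ 2.5020.
Efficiency = H/L = 2.4651/2.5020 = 98.5%.

98.5%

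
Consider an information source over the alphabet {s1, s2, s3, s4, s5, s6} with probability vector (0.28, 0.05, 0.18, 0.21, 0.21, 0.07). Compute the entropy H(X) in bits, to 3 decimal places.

H = −Σ pᵢ log₂ pᵢ.
−0.28·log₂(0.28) = 0.5142
−0.05·log₂(0.05) = 0.2161
−0.18·log₂(0.18) = 0.4453
−0.21·log₂(0.21) = 0.4728
−0.21·log₂(0.21) = 0.4728
−0.07·log₂(0.07) = 0.2686
Sum ≈ 2.3898 → 2.390 bits.

2.390 bits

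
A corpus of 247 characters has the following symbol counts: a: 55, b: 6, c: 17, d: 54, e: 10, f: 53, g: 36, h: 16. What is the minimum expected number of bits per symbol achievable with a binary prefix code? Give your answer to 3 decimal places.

2.737 bits/symbol

Probabilities are the counts divided by 247.
Repeatedly combine the two least-probable nodes; the expected code length is the sum of the merged weights.
merge 6/247 + 10/247 → 16/247
merge 16/247 + 16/247 → 32/247
merge 17/247 + 32/247 → 49/247
merge 36/247 + 49/247 → 85/247
merge 53/247 + 54/247 → 107/247
merge 55/247 + 85/247 → 140/247
merge 107/247 + 140/247 → 1
L = 16/247 + 32/247 + 49/247 + 85/247 + 107/247 + 140/247 + 1 = 52/19 ≈ 2.737 bits/symbol.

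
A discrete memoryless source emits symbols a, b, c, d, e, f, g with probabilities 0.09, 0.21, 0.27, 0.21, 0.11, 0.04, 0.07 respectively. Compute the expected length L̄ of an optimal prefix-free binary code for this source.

2.62 bits/symbol

Repeatedly combine the two least-probable nodes; the expected code length is the sum of the merged weights.
merge 1/25 + 7/100 → 11/100
merge 9/100 + 11/100 → 1/5
merge 11/100 + 1/5 → 31/100
merge 21/100 + 21/100 → 21/50
merge 27/100 + 31/100 → 29/50
merge 21/50 + 29/50 → 1
L = 11/100 + 1/5 + 31/100 + 21/50 + 29/50 + 1 = 131/50 = 2.62 bits/symbol.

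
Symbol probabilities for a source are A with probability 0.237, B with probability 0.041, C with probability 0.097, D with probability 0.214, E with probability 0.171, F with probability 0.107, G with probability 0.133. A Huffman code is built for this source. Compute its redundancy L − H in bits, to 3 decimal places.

0.036 bits

Entropy H = −Σ p log₂ p ≈ 2.6515 bits.
Huffman merges: 41/1000+97/1000→69/500; 107/1000+133/1000→6/25; 69/500+171/1000→309/1000; 107/500+237/1000→451/1000; 6/25+309/1000→549/1000; 451/1000+549/1000→1. L = 2687/1000 ≈ 2.6870.
L − H = 2.6870 − 2.6515 = 0.036 bits.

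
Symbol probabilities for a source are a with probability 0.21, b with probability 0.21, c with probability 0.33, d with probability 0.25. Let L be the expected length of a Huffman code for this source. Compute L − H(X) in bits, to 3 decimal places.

Entropy H = −Σ p log₂ p ≈ 1.9735 bits.
Huffman merges: 21/100+21/100→21/50; 1/4+33/100→29/50; 21/50+29/50→1. L = 2 ≈ 2.0000.
L − H = 2.0000 − 1.9735 = 0.027 bits.

0.027 bits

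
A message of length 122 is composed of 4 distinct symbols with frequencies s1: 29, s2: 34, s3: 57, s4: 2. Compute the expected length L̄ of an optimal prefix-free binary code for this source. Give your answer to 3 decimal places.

1.787 bits/symbol

Probabilities are the counts divided by 122.
Repeatedly combine the two least-probable nodes; the expected code length is the sum of the merged weights.
merge 1/61 + 29/122 → 31/122
merge 31/122 + 17/61 → 65/122
merge 57/122 + 65/122 → 1
L = 31/122 + 65/122 + 1 = 109/61 ≈ 1.787 bits/symbol.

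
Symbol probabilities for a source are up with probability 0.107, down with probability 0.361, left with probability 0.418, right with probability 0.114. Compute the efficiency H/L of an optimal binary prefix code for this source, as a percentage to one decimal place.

97.5%

Entropy H = −Σ p log₂ p ≈ 1.7588 bits.
Huffman merges: 107/1000+57/500→221/1000; 221/1000+361/1000→291/500; 209/500+291/500→1. L = 1803/1000 ≈ 1.8030.
Efficiency = H/L = 1.7588/1.8030 = 97.5%.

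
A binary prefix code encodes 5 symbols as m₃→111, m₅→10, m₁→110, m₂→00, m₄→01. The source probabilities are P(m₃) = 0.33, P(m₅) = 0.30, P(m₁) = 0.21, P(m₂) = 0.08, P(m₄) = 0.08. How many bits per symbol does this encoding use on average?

2.54 bits/symbol

L̄ = Σ pᵢ·ℓᵢ = 0.33·3 + 0.30·2 + 0.21·3 + 0.08·2 + 0.08·2 = 2.54 bits/symbol.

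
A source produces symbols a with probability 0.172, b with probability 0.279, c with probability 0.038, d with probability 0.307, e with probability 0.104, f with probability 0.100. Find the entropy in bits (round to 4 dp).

2.3247 bits

H = −Σ pᵢ log₂ pᵢ.
−0.172·log₂(0.172) = 0.4368
−0.279·log₂(0.279) = 0.5138
−0.038·log₂(0.038) = 0.1793
−0.307·log₂(0.307) = 0.5230
−0.104·log₂(0.104) = 0.3396
−0.100·log₂(0.100) = 0.3322
Sum ≈ 2.3247 → 2.3247 bits.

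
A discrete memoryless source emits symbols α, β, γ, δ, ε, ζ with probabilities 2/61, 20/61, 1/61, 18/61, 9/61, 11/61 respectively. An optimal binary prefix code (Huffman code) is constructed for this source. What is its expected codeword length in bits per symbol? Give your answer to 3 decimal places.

2.246 bits/symbol

Repeatedly combine the two least-probable nodes; the expected code length is the sum of the merged weights.
merge 1/61 + 2/61 → 3/61
merge 3/61 + 9/61 → 12/61
merge 11/61 + 12/61 → 23/61
merge 18/61 + 20/61 → 38/61
merge 23/61 + 38/61 → 1
L = 3/61 + 12/61 + 23/61 + 38/61 + 1 = 137/61 ≈ 2.246 bits/symbol.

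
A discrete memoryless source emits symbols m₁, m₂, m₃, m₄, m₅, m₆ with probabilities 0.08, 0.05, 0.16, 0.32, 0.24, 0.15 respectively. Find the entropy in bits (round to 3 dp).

2.361 bits

H = −Σ pᵢ log₂ pᵢ.
−0.08·log₂(0.08) = 0.2915
−0.05·log₂(0.05) = 0.2161
−0.16·log₂(0.16) = 0.4230
−0.32·log₂(0.32) = 0.5260
−0.24·log₂(0.24) = 0.4941
−0.15·log₂(0.15) = 0.4105
Sum ≈ 2.3613 → 2.361 bits.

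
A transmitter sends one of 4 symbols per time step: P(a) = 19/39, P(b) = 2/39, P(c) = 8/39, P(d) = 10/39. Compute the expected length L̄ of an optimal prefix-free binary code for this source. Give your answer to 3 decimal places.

1.769 bits/symbol

Repeatedly combine the two least-probable nodes; the expected code length is the sum of the merged weights.
merge 2/39 + 8/39 → 10/39
merge 10/39 + 10/39 → 20/39
merge 19/39 + 20/39 → 1
L = 10/39 + 20/39 + 1 = 23/13 ≈ 1.769 bits/symbol.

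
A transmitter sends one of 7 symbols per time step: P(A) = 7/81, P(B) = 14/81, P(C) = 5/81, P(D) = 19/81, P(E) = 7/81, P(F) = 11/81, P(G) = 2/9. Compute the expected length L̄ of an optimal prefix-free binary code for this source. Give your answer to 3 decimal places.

Repeatedly combine the two least-probable nodes; the expected code length is the sum of the merged weights.
merge 5/81 + 7/81 → 4/27
merge 7/81 + 11/81 → 2/9
merge 4/27 + 14/81 → 26/81
merge 2/9 + 2/9 → 4/9
merge 19/81 + 26/81 → 5/9
merge 4/9 + 5/9 → 1
L = 4/27 + 2/9 + 26/81 + 4/9 + 5/9 + 1 = 218/81 ≈ 2.691 bits/symbol.

2.691 bits/symbol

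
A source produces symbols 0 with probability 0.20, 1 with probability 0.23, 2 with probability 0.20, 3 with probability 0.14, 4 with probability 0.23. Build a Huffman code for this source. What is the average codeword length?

2.34 bits/symbol

Repeatedly combine the two least-probable nodes; the expected code length is the sum of the merged weights.
merge 7/50 + 1/5 → 17/50
merge 1/5 + 23/100 → 43/100
merge 23/100 + 17/50 → 57/100
merge 43/100 + 57/100 → 1
L = 17/50 + 43/100 + 57/100 + 1 = 117/50 = 2.34 bits/symbol.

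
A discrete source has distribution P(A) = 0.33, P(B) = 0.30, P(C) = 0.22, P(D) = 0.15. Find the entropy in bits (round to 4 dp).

H = −Σ pᵢ log₂ pᵢ.
−0.33·log₂(0.33) = 0.5278
−0.30·log₂(0.30) = 0.5211
−0.22·log₂(0.22) = 0.4806
−0.15·log₂(0.15) = 0.4105
Sum ≈ 1.9400 → 1.9400 bits.

1.9400 bits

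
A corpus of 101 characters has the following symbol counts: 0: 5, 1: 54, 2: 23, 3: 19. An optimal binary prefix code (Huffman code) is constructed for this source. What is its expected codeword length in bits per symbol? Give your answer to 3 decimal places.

Probabilities are the counts divided by 101.
Repeatedly combine the two least-probable nodes; the expected code length is the sum of the merged weights.
merge 5/101 + 19/101 → 24/101
merge 23/101 + 24/101 → 47/101
merge 47/101 + 54/101 → 1
L = 24/101 + 47/101 + 1 = 172/101 ≈ 1.703 bits/symbol.

1.703 bits/symbol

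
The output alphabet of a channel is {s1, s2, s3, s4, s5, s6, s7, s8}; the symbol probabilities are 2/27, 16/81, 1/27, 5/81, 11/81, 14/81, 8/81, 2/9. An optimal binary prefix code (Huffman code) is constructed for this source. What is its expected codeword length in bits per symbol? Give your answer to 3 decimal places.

2.852 bits/symbol

Repeatedly combine the two least-probable nodes; the expected code length is the sum of the merged weights.
merge 1/27 + 5/81 → 8/81
merge 2/27 + 8/81 → 14/81
merge 8/81 + 11/81 → 19/81
merge 14/81 + 14/81 → 28/81
merge 16/81 + 2/9 → 34/81
merge 19/81 + 28/81 → 47/81
merge 34/81 + 47/81 → 1
L = 8/81 + 14/81 + 19/81 + 28/81 + 34/81 + 47/81 + 1 = 77/27 ≈ 2.852 bits/symbol.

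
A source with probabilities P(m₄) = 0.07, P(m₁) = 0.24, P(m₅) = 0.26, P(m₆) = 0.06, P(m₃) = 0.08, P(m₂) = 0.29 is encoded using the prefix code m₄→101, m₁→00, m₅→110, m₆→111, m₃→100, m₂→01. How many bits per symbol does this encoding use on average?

2.47 bits/symbol

L̄ = Σ pᵢ·ℓᵢ = 0.07·3 + 0.24·2 + 0.26·3 + 0.06·3 + 0.08·3 + 0.29·2 = 2.47 bits/symbol.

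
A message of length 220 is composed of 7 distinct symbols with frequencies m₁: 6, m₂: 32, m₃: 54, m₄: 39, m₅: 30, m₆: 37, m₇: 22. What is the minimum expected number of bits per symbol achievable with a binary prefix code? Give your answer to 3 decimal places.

2.705 bits/symbol

Probabilities are the counts divided by 220.
Repeatedly combine the two least-probable nodes; the expected code length is the sum of the merged weights.
merge 3/110 + 1/10 → 7/55
merge 7/55 + 3/22 → 29/110
merge 8/55 + 37/220 → 69/220
merge 39/220 + 27/110 → 93/220
merge 29/110 + 69/220 → 127/220
merge 93/220 + 127/220 → 1
L = 7/55 + 29/110 + 69/220 + 93/220 + 127/220 + 1 = 119/44 ≈ 2.705 bits/symbol.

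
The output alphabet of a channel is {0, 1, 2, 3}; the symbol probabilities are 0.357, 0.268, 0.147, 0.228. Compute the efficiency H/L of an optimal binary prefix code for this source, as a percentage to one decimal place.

Entropy H = −Σ p log₂ p ≈ 1.9325 bits.
Huffman merges: 147/1000+57/250→3/8; 67/250+357/1000→5/8; 3/8+5/8→1. L = 2 ≈ 2.0000.
Efficiency = H/L = 1.9325/2.0000 = 96.6%.

96.6%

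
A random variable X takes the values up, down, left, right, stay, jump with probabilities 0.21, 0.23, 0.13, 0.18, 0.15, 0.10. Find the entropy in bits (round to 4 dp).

H = −Σ pᵢ log₂ pᵢ.
−0.21·log₂(0.21) = 0.4728
−0.23·log₂(0.23) = 0.4877
−0.13·log₂(0.13) = 0.3826
−0.18·log₂(0.18) = 0.4453
−0.15·log₂(0.15) = 0.4105
−0.10·log₂(0.10) = 0.3322
Sum ≈ 2.5312 → 2.5312 bits.

2.5312 bits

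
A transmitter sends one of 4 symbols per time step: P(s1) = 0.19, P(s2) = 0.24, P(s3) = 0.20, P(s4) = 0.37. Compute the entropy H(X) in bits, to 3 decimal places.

H = −Σ pᵢ log₂ pᵢ.
−0.19·log₂(0.19) = 0.4552
−0.24·log₂(0.24) = 0.4941
−0.20·log₂(0.20) = 0.4644
−0.37·log₂(0.37) = 0.5307
Sum ≈ 1.9445 → 1.944 bits.

1.944 bits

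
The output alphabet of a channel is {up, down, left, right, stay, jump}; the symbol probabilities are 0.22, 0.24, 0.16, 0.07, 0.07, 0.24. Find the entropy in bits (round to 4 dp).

H = −Σ pᵢ log₂ pᵢ.
−0.22·log₂(0.22) = 0.4806
−0.24·log₂(0.24) = 0.4941
−0.16·log₂(0.16) = 0.4230
−0.07·log₂(0.07) = 0.2686
−0.07·log₂(0.07) = 0.2686
−0.24·log₂(0.24) = 0.4941
Sum ≈ 2.4290 → 2.4290 bits.

2.4290 bits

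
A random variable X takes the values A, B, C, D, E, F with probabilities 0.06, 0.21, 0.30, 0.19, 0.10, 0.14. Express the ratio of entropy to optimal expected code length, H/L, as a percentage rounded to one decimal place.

Entropy H = −Σ p log₂ p ≈ 2.4220 bits.
Huffman merges: 3/50+1/10→4/25; 7/50+4/25→3/10; 19/100+21/100→2/5; 3/10+3/10→3/5; 2/5+3/5→1. L = 123/50 ≈ 2.4600.
Efficiency = H/L = 2.4220/2.4600 = 98.5%.

98.5%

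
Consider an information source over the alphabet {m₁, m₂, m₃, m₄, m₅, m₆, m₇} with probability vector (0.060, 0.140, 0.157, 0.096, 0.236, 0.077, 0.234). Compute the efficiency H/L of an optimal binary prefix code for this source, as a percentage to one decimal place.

99.4%

Entropy H = −Σ p log₂ p ≈ 2.6513 bits.
Huffman merges: 3/50+77/1000→137/1000; 12/125+137/1000→233/1000; 7/50+157/1000→297/1000; 233/1000+117/500→467/1000; 59/250+297/1000→533/1000; 467/1000+533/1000→1. L = 2667/1000 ≈ 2.6670.
Efficiency = H/L = 2.6513/2.6670 = 99.4%.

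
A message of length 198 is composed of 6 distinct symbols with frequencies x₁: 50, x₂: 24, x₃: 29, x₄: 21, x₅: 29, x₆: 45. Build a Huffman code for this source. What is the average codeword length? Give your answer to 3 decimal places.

2.520 bits/symbol

Probabilities are the counts divided by 198.
Repeatedly combine the two least-probable nodes; the expected code length is the sum of the merged weights.
merge 7/66 + 4/33 → 5/22
merge 29/198 + 29/198 → 29/99
merge 5/22 + 5/22 → 5/11
merge 25/99 + 29/99 → 6/11
merge 5/11 + 6/11 → 1
L = 5/22 + 29/99 + 5/11 + 6/11 + 1 = 499/198 ≈ 2.520 bits/symbol.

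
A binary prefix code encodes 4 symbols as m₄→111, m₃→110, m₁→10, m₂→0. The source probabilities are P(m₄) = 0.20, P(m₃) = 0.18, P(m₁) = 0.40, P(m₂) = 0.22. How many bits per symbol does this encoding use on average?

L̄ = Σ pᵢ·ℓᵢ = 0.20·3 + 0.18·3 + 0.40·2 + 0.22·1 = 2.16 bits/symbol.

2.16 bits/symbol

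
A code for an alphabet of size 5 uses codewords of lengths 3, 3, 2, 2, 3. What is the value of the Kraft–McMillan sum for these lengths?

With common denominator 2^3 = 8: Σ 2^(−ℓᵢ) = 1/8 + 1/8 + 2/8 + 2/8 + 1/8 = 7/8 = 0.875.

0.875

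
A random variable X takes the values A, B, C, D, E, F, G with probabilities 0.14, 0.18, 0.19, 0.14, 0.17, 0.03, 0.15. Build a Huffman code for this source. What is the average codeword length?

Repeatedly combine the two least-probable nodes; the expected code length is the sum of the merged weights.
merge 3/100 + 7/50 → 17/100
merge 7/50 + 3/20 → 29/100
merge 17/100 + 17/100 → 17/50
merge 9/50 + 19/100 → 37/100
merge 29/100 + 17/50 → 63/100
merge 37/100 + 63/100 → 1
L = 17/100 + 29/100 + 17/50 + 37/100 + 63/100 + 1 = 14/5 = 2.8 bits/symbol.

2.8 bits/symbol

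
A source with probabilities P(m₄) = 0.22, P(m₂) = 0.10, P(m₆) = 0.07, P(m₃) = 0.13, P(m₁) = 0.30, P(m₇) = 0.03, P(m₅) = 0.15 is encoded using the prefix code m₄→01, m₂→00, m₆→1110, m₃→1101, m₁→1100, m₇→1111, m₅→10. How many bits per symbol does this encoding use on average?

3.06 bits/symbol

L̄ = Σ pᵢ·ℓᵢ = 0.22·2 + 0.10·2 + 0.07·4 + 0.13·4 + 0.30·4 + 0.03·4 + 0.15·2 = 3.06 bits/symbol.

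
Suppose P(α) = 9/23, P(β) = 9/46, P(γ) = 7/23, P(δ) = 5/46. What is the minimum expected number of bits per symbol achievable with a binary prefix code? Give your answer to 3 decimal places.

Repeatedly combine the two least-probable nodes; the expected code length is the sum of the merged weights.
merge 5/46 + 9/46 → 7/23
merge 7/23 + 7/23 → 14/23
merge 9/23 + 14/23 → 1
L = 7/23 + 14/23 + 1 = 44/23 ≈ 1.913 bits/symbol.

1.913 bits/symbol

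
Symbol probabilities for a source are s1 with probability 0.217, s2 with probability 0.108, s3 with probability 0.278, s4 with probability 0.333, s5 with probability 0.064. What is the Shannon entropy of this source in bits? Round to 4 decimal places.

2.1206 bits

H = −Σ pᵢ log₂ pᵢ.
−0.217·log₂(0.217) = 0.4783
−0.108·log₂(0.108) = 0.3468
−0.278·log₂(0.278) = 0.5134
−0.333·log₂(0.333) = 0.5283
−0.064·log₂(0.064) = 0.2538
Sum ≈ 2.1206 → 2.1206 bits.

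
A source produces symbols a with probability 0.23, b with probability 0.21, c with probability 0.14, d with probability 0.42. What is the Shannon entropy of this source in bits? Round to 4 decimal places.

H = −Σ pᵢ log₂ pᵢ.
−0.23·log₂(0.23) = 0.4877
−0.21·log₂(0.21) = 0.4728
−0.14·log₂(0.14) = 0.3971
−0.42·log₂(0.42) = 0.5256
Sum ≈ 1.8832 → 1.8832 bits.

1.8832 bits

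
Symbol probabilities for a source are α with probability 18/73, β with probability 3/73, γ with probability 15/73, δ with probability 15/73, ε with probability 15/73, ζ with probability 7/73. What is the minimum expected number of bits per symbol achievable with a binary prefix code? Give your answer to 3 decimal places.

2.479 bits/symbol

Repeatedly combine the two least-probable nodes; the expected code length is the sum of the merged weights.
merge 3/73 + 7/73 → 10/73
merge 10/73 + 15/73 → 25/73
merge 15/73 + 15/73 → 30/73
merge 18/73 + 25/73 → 43/73
merge 30/73 + 43/73 → 1
L = 10/73 + 25/73 + 30/73 + 43/73 + 1 = 181/73 ≈ 2.479 bits/symbol.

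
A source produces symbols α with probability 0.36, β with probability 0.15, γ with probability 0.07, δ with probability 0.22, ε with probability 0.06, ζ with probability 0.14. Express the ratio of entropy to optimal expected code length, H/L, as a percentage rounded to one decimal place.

97.1%

Entropy H = −Σ p log₂ p ≈ 2.3309 bits.
Huffman merges: 3/50+7/100→13/100; 13/100+7/50→27/100; 3/20+11/50→37/100; 27/100+9/25→63/100; 37/100+63/100→1. L = 12/5 ≈ 2.4000.
Efficiency = H/L = 2.3309/2.4000 = 97.1%.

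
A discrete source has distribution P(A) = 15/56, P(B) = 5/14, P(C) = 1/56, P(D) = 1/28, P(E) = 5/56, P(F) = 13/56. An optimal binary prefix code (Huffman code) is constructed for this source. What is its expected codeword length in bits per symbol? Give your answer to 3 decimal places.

2.196 bits/symbol

Repeatedly combine the two least-probable nodes; the expected code length is the sum of the merged weights.
merge 1/56 + 1/28 → 3/56
merge 3/56 + 5/56 → 1/7
merge 1/7 + 13/56 → 3/8
merge 15/56 + 5/14 → 5/8
merge 3/8 + 5/8 → 1
L = 3/56 + 1/7 + 3/8 + 5/8 + 1 = 123/56 ≈ 2.196 bits/symbol.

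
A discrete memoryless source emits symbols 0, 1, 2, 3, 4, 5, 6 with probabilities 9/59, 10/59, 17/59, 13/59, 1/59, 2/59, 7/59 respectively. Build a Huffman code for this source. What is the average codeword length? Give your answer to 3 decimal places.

2.542 bits/symbol

Repeatedly combine the two least-probable nodes; the expected code length is the sum of the merged weights.
merge 1/59 + 2/59 → 3/59
merge 3/59 + 7/59 → 10/59
merge 9/59 + 10/59 → 19/59
merge 10/59 + 13/59 → 23/59
merge 17/59 + 19/59 → 36/59
merge 23/59 + 36/59 → 1
L = 3/59 + 10/59 + 19/59 + 23/59 + 36/59 + 1 = 150/59 ≈ 2.542 bits/symbol.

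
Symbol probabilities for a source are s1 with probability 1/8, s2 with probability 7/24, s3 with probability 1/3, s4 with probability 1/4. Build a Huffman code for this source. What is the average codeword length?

2 bits/symbol

Repeatedly combine the two least-probable nodes; the expected code length is the sum of the merged weights.
merge 1/8 + 1/4 → 3/8
merge 7/24 + 1/3 → 5/8
merge 3/8 + 5/8 → 1
L = 3/8 + 5/8 + 1 = 2 bits/symbol.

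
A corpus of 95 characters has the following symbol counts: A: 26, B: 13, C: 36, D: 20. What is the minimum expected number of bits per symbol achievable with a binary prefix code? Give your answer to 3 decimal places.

Probabilities are the counts divided by 95.
Repeatedly combine the two least-probable nodes; the expected code length is the sum of the merged weights.
merge 13/95 + 4/19 → 33/95
merge 26/95 + 33/95 → 59/95
merge 36/95 + 59/95 → 1
L = 33/95 + 59/95 + 1 = 187/95 ≈ 1.968 bits/symbol.

1.968 bits/symbol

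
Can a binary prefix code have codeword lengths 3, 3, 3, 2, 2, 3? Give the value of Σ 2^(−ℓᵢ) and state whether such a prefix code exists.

1; yes

With common denominator 2^3 = 8: Σ 2^(−ℓᵢ) = 1/8 + 1/8 + 1/8 + 2/8 + 2/8 + 1/8 = 8/8 = 1.
Kraft's inequality requires Σ ≤ 1; here Σ = 1 ≤ 1, so such a prefix code exists.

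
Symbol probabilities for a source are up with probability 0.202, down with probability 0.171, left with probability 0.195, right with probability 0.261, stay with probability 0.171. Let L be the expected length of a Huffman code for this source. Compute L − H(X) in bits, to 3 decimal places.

0.039 bits

Entropy H = −Σ p log₂ p ≈ 2.3032 bits.
Huffman merges: 171/1000+171/1000→171/500; 39/200+101/500→397/1000; 261/1000+171/500→603/1000; 397/1000+603/1000→1. L = 1171/500 ≈ 2.3420.
L − H = 2.3420 − 2.3032 = 0.039 bits.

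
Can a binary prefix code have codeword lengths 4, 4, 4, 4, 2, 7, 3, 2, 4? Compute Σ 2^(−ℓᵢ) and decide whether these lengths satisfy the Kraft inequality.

0.9453125; yes

With common denominator 2^7 = 128: Σ 2^(−ℓᵢ) = 8/128 + 8/128 + 8/128 + 8/128 + 32/128 + 1/128 + 16/128 + 32/128 + 8/128 = 121/128 = 0.9453125.
Kraft's inequality requires Σ ≤ 1; here Σ = 0.9453125 ≤ 1, so such a prefix code exists.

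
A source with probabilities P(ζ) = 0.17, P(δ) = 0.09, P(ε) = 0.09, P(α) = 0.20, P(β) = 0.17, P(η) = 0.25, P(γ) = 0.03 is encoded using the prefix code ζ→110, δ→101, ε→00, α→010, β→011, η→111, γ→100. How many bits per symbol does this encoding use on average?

2.91 bits/symbol

L̄ = Σ pᵢ·ℓᵢ = 0.17·3 + 0.09·3 + 0.09·2 + 0.20·3 + 0.17·3 + 0.25·3 + 0.03·3 = 2.91 bits/symbol.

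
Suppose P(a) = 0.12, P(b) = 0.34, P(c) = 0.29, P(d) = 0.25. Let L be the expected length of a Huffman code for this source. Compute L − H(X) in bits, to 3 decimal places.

Entropy H = −Σ p log₂ p ≈ 1.9141 bits.
Huffman merges: 3/25+1/4→37/100; 29/100+17/50→63/100; 37/100+63/100→1. L = 2 ≈ 2.0000.
L − H = 2.0000 − 1.9141 = 0.086 bits.

0.086 bits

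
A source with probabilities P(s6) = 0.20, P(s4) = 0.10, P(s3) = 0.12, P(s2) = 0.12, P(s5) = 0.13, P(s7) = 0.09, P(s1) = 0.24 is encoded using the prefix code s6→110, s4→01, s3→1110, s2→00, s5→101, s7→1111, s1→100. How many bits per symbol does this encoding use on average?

L̄ = Σ pᵢ·ℓᵢ = 0.20·3 + 0.10·2 + 0.12·4 + 0.12·2 + 0.13·3 + 0.09·4 + 0.24·3 = 2.99 bits/symbol.

2.99 bits/symbol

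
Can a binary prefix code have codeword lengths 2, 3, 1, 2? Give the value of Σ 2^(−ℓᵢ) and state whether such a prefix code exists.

With common denominator 2^3 = 8: Σ 2^(−ℓᵢ) = 2/8 + 1/8 + 4/8 + 2/8 = 9/8 = 1.125.
Kraft's inequality requires Σ ≤ 1; here Σ = 1.125 > 1, so no such prefix code exists.

1.125; no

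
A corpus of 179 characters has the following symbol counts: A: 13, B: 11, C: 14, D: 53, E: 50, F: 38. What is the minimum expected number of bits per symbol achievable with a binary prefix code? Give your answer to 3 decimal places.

2.346 bits/symbol

Probabilities are the counts divided by 179.
Repeatedly combine the two least-probable nodes; the expected code length is the sum of the merged weights.
merge 11/179 + 13/179 → 24/179
merge 14/179 + 24/179 → 38/179
merge 38/179 + 38/179 → 76/179
merge 50/179 + 53/179 → 103/179
merge 76/179 + 103/179 → 1
L = 24/179 + 38/179 + 76/179 + 103/179 + 1 = 420/179 ≈ 2.346 bits/symbol.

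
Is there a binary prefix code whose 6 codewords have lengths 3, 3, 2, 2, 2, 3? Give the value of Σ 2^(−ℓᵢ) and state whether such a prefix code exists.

1.125; no

With common denominator 2^3 = 8: Σ 2^(−ℓᵢ) = 1/8 + 1/8 + 2/8 + 2/8 + 2/8 + 1/8 = 9/8 = 1.125.
Kraft's inequality requires Σ ≤ 1; here Σ = 1.125 > 1, so no such prefix code exists.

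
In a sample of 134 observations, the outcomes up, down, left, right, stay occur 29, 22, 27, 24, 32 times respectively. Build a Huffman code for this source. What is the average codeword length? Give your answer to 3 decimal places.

Probabilities are the counts divided by 134.
Repeatedly combine the two least-probable nodes; the expected code length is the sum of the merged weights.
merge 11/67 + 12/67 → 23/67
merge 27/134 + 29/134 → 28/67
merge 16/67 + 23/67 → 39/67
merge 28/67 + 39/67 → 1
L = 23/67 + 28/67 + 39/67 + 1 = 157/67 ≈ 2.343 bits/symbol.

2.343 bits/symbol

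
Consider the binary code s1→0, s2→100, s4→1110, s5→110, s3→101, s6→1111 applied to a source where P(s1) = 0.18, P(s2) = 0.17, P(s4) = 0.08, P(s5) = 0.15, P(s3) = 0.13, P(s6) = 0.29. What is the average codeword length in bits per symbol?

L̄ = Σ pᵢ·ℓᵢ = 0.18·1 + 0.17·3 + 0.08·4 + 0.15·3 + 0.13·3 + 0.29·4 = 3.01 bits/symbol.

3.01 bits/symbol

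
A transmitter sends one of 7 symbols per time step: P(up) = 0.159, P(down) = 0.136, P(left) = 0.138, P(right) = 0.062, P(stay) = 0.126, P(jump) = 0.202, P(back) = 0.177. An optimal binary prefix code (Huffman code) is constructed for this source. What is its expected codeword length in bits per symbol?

2.798 bits/symbol

Repeatedly combine the two least-probable nodes; the expected code length is the sum of the merged weights.
merge 31/500 + 63/500 → 47/250
merge 17/125 + 69/500 → 137/500
merge 159/1000 + 177/1000 → 42/125
merge 47/250 + 101/500 → 39/100
merge 137/500 + 42/125 → 61/100
merge 39/100 + 61/100 → 1
L = 47/250 + 137/500 + 42/125 + 39/100 + 61/100 + 1 = 1399/500 = 2.798 bits/symbol.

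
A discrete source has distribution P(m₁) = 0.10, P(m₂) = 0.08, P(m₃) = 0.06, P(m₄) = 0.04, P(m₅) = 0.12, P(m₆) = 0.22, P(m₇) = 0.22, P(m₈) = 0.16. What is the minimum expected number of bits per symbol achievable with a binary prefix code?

2.84 bits/symbol

Repeatedly combine the two least-probable nodes; the expected code length is the sum of the merged weights.
merge 1/25 + 3/50 → 1/10
merge 2/25 + 1/10 → 9/50
merge 1/10 + 3/25 → 11/50
merge 4/25 + 9/50 → 17/50
merge 11/50 + 11/50 → 11/25
merge 11/50 + 17/50 → 14/25
merge 11/25 + 14/25 → 1
L = 1/10 + 9/50 + 11/50 + 17/50 + 11/25 + 14/25 + 1 = 71/25 = 2.84 bits/symbol.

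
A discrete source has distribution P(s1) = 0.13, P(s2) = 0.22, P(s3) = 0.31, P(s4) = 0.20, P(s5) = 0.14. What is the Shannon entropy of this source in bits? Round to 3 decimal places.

H = −Σ pᵢ log₂ pᵢ.
−0.13·log₂(0.13) = 0.3826
−0.22·log₂(0.22) = 0.4806
−0.31·log₂(0.31) = 0.5238
−0.20·log₂(0.20) = 0.4644
−0.14·log₂(0.14) = 0.3971
Sum ≈ 2.2485 → 2.249 bits.

2.249 bits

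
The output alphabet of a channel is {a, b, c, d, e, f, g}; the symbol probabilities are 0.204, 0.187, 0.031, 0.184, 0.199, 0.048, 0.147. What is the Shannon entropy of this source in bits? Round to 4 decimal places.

H = −Σ pᵢ log₂ pᵢ.
−0.204·log₂(0.204) = 0.4678
−0.187·log₂(0.187) = 0.4523
−0.031·log₂(0.031) = 0.1554
−0.184·log₂(0.184) = 0.4494
−0.199·log₂(0.199) = 0.4635
−0.048·log₂(0.048) = 0.2103
−0.147·log₂(0.147) = 0.4066
Sum ≈ 2.6053 → 2.6053 bits.

2.6053 bits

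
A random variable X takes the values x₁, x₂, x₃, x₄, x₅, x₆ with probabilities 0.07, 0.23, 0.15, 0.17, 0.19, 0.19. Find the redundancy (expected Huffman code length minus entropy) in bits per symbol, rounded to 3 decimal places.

0.068 bits

Entropy H = −Σ p log₂ p ≈ 2.5118 bits.
Huffman merges: 7/100+3/20→11/50; 17/100+19/100→9/25; 19/100+11/50→41/100; 23/100+9/25→59/100; 41/100+59/100→1. L = 129/50 ≈ 2.5800.
L − H = 2.5800 − 2.5118 = 0.068 bits.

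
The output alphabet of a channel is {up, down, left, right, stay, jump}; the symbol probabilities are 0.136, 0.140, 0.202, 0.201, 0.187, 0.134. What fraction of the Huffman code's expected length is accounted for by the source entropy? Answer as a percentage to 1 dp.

98.6%

Entropy H = −Σ p log₂ p ≈ 2.5608 bits.
Huffman merges: 67/500+17/125→27/100; 7/50+187/1000→327/1000; 201/1000+101/500→403/1000; 27/100+327/1000→597/1000; 403/1000+597/1000→1. L = 2597/1000 ≈ 2.5970.
Efficiency = H/L = 2.5608/2.5970 = 98.6%.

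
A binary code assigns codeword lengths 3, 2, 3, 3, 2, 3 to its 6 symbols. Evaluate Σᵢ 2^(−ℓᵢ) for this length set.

1

With common denominator 2^3 = 8: Σ 2^(−ℓᵢ) = 1/8 + 2/8 + 1/8 + 1/8 + 2/8 + 1/8 = 8/8 = 1.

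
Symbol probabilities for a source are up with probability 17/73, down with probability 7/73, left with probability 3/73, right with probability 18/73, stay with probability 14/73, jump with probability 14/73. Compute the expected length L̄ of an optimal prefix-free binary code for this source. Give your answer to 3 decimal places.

Repeatedly combine the two least-probable nodes; the expected code length is the sum of the merged weights.
merge 3/73 + 7/73 → 10/73
merge 10/73 + 14/73 → 24/73
merge 14/73 + 17/73 → 31/73
merge 18/73 + 24/73 → 42/73
merge 31/73 + 42/73 → 1
L = 10/73 + 24/73 + 31/73 + 42/73 + 1 = 180/73 ≈ 2.466 bits/symbol.

2.466 bits/symbol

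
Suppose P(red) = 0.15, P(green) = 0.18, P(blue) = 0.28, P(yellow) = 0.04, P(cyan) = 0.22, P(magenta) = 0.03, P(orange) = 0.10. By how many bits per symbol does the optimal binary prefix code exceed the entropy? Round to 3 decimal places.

Entropy H = −Σ p log₂ p ≈ 2.5204 bits.
Huffman merges: 3/100+1/25→7/100; 7/100+1/10→17/100; 3/20+17/100→8/25; 9/50+11/50→2/5; 7/25+8/25→3/5; 2/5+3/5→1. L = 64/25 ≈ 2.5600.
L − H = 2.5600 − 2.5204 = 0.040 bits.

0.040 bits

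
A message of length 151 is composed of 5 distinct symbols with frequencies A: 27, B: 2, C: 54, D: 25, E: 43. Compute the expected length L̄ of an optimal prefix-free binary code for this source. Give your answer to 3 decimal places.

2.179 bits/symbol

Probabilities are the counts divided by 151.
Repeatedly combine the two least-probable nodes; the expected code length is the sum of the merged weights.
merge 2/151 + 25/151 → 27/151
merge 27/151 + 27/151 → 54/151
merge 43/151 + 54/151 → 97/151
merge 54/151 + 97/151 → 1
L = 27/151 + 54/151 + 97/151 + 1 = 329/151 ≈ 2.179 bits/symbol.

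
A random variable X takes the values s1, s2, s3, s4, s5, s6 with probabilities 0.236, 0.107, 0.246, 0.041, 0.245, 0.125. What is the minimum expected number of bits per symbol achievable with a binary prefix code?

Repeatedly combine the two least-probable nodes; the expected code length is the sum of the merged weights.
merge 41/1000 + 107/1000 → 37/250
merge 1/8 + 37/250 → 273/1000
merge 59/250 + 49/200 → 481/1000
merge 123/500 + 273/1000 → 519/1000
merge 481/1000 + 519/1000 → 1
L = 37/250 + 273/1000 + 481/1000 + 519/1000 + 1 = 2421/1000 = 2.421 bits/symbol.

2.421 bits/symbol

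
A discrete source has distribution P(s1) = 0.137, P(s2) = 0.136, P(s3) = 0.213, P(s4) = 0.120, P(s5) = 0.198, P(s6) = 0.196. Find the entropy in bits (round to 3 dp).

H = −Σ pᵢ log₂ pᵢ.
−0.137·log₂(0.137) = 0.3929
−0.136·log₂(0.136) = 0.3915
−0.213·log₂(0.213) = 0.4752
−0.120·log₂(0.120) = 0.3671
−0.198·log₂(0.198) = 0.4626
−0.196·log₂(0.196) = 0.4608
Sum ≈ 2.5500 → 2.550 bits.

2.550 bits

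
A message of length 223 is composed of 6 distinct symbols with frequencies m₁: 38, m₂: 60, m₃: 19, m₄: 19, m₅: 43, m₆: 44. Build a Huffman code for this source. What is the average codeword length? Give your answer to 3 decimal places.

2.511 bits/symbol

Probabilities are the counts divided by 223.
Repeatedly combine the two least-probable nodes; the expected code length is the sum of the merged weights.
merge 19/223 + 19/223 → 38/223
merge 38/223 + 38/223 → 76/223
merge 43/223 + 44/223 → 87/223
merge 60/223 + 76/223 → 136/223
merge 87/223 + 136/223 → 1
L = 38/223 + 76/223 + 87/223 + 136/223 + 1 = 560/223 ≈ 2.511 bits/symbol.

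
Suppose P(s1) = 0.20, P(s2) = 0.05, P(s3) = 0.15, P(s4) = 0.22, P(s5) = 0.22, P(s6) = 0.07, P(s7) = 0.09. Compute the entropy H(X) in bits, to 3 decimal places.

H = −Σ pᵢ log₂ pᵢ.
−0.20·log₂(0.20) = 0.4644
−0.05·log₂(0.05) = 0.2161
−0.15·log₂(0.15) = 0.4105
−0.22·log₂(0.22) = 0.4806
−0.22·log₂(0.22) = 0.4806
−0.07·log₂(0.07) = 0.2686
−0.09·log₂(0.09) = 0.3127
Sum ≈ 2.6334 → 2.633 bits.

2.633 bits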